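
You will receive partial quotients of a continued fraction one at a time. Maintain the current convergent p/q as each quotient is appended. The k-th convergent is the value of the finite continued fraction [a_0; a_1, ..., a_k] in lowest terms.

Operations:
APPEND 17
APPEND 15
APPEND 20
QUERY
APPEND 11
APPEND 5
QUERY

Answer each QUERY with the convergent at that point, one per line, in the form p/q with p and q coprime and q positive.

5137/301
288952/16931

APPEND 17: p_0 = 17·1 + 0 = 17, q_0 = 17·0 + 1 = 1 → 17/1
APPEND 15: p_1 = 15·17 + 1 = 256, q_1 = 15·1 + 0 = 15 → 256/15
APPEND 20: p_2 = 20·256 + 17 = 5137, q_2 = 20·15 + 1 = 301 → 5137/301
APPEND 11: p_3 = 11·5137 + 256 = 56763, q_3 = 11·301 + 15 = 3326 → 56763/3326
APPEND 5: p_4 = 5·56763 + 5137 = 288952, q_4 = 5·3326 + 301 = 16931 → 288952/16931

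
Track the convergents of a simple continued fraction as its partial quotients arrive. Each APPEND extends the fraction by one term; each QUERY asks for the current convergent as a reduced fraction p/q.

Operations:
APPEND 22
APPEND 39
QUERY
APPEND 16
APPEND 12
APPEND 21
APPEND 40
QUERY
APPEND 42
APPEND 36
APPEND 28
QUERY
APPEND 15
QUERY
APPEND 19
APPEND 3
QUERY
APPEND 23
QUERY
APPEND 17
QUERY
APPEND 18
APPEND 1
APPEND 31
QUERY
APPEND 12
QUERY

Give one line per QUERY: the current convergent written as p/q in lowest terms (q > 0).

859/39
140199531/6365299
5948833656119/270087243890
89444752762320/4060945077721
5205642161182917/236345076239488
121435168843347290/5513364797228813
2069603512498086847/93963546629129309
1260135257489325829409/57212300477392812579
15161066991778216950291/688338426479464436632

APPEND 22: p_0 = 22·1 + 0 = 22, q_0 = 22·0 + 1 = 1 → 22/1
APPEND 39: p_1 = 39·22 + 1 = 859, q_1 = 39·1 + 0 = 39 → 859/39
APPEND 16: p_2 = 16·859 + 22 = 13766, q_2 = 16·39 + 1 = 625 → 13766/625
APPEND 12: p_3 = 12·13766 + 859 = 166051, q_3 = 12·625 + 39 = 7539 → 166051/7539
APPEND 21: p_4 = 21·166051 + 13766 = 3500837, q_4 = 21·7539 + 625 = 158944 → 3500837/158944
APPEND 40: p_5 = 40·3500837 + 166051 = 140199531, q_5 = 40·158944 + 7539 = 6365299 → 140199531/6365299
APPEND 42: p_6 = 42·140199531 + 3500837 = 5891881139, q_6 = 42·6365299 + 158944 = 267501502 → 5891881139/267501502
APPEND 36: p_7 = 36·5891881139 + 140199531 = 212247920535, q_7 = 36·267501502 + 6365299 = 9636419371 → 212247920535/9636419371
APPEND 28: p_8 = 28·212247920535 + 5891881139 = 5948833656119, q_8 = 28·9636419371 + 267501502 = 270087243890 → 5948833656119/270087243890
APPEND 15: p_9 = 15·5948833656119 + 212247920535 = 89444752762320, q_9 = 15·270087243890 + 9636419371 = 4060945077721 → 89444752762320/4060945077721
APPEND 19: p_10 = 19·89444752762320 + 5948833656119 = 1705399136140199, q_10 = 19·4060945077721 + 270087243890 = 77428043720589 → 1705399136140199/77428043720589
APPEND 3: p_11 = 3·1705399136140199 + 89444752762320 = 5205642161182917, q_11 = 3·77428043720589 + 4060945077721 = 236345076239488 → 5205642161182917/236345076239488
APPEND 23: p_12 = 23·5205642161182917 + 1705399136140199 = 121435168843347290, q_12 = 23·236345076239488 + 77428043720589 = 5513364797228813 → 121435168843347290/5513364797228813
APPEND 17: p_13 = 17·121435168843347290 + 5205642161182917 = 2069603512498086847, q_13 = 17·5513364797228813 + 236345076239488 = 93963546629129309 → 2069603512498086847/93963546629129309
APPEND 18: p_14 = 18·2069603512498086847 + 121435168843347290 = 37374298393808910536, q_14 = 18·93963546629129309 + 5513364797228813 = 1696857204121556375 → 37374298393808910536/1696857204121556375
APPEND 1: p_15 = 1·37374298393808910536 + 2069603512498086847 = 39443901906306997383, q_15 = 1·1696857204121556375 + 93963546629129309 = 1790820750750685684 → 39443901906306997383/1790820750750685684
APPEND 31: p_16 = 31·39443901906306997383 + 37374298393808910536 = 1260135257489325829409, q_16 = 31·1790820750750685684 + 1696857204121556375 = 57212300477392812579 → 1260135257489325829409/57212300477392812579
APPEND 12: p_17 = 12·1260135257489325829409 + 39443901906306997383 = 15161066991778216950291, q_17 = 12·57212300477392812579 + 1790820750750685684 = 688338426479464436632 → 15161066991778216950291/688338426479464436632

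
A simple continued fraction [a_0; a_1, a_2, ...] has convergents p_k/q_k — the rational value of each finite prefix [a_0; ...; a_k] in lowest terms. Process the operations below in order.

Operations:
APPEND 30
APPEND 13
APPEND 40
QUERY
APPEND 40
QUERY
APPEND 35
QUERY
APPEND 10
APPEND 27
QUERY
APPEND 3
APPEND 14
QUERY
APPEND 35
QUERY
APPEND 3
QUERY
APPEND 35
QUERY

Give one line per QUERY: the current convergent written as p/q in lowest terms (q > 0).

APPEND 30: p_0 = 30·1 + 0 = 30, q_0 = 30·0 + 1 = 1 → 30/1
APPEND 13: p_1 = 13·30 + 1 = 391, q_1 = 13·1 + 0 = 13 → 391/13
APPEND 40: p_2 = 40·391 + 30 = 15670, q_2 = 40·13 + 1 = 521 → 15670/521
APPEND 40: p_3 = 40·15670 + 391 = 627191, q_3 = 40·521 + 13 = 20853 → 627191/20853
APPEND 35: p_4 = 35·627191 + 15670 = 21967355, q_4 = 35·20853 + 521 = 730376 → 21967355/730376
APPEND 10: p_5 = 10·21967355 + 627191 = 220300741, q_5 = 10·730376 + 20853 = 7324613 → 220300741/7324613
APPEND 27: p_6 = 27·220300741 + 21967355 = 5970087362, q_6 = 27·7324613 + 730376 = 198494927 → 5970087362/198494927
APPEND 3: p_7 = 3·5970087362 + 220300741 = 18130562827, q_7 = 3·198494927 + 7324613 = 602809394 → 18130562827/602809394
APPEND 14: p_8 = 14·18130562827 + 5970087362 = 259797966940, q_8 = 14·602809394 + 198494927 = 8637826443 → 259797966940/8637826443
APPEND 35: p_9 = 35·259797966940 + 18130562827 = 9111059405727, q_9 = 35·8637826443 + 602809394 = 302926734899 → 9111059405727/302926734899
APPEND 3: p_10 = 3·9111059405727 + 259797966940 = 27592976184121, q_10 = 3·302926734899 + 8637826443 = 917418031140 → 27592976184121/917418031140
APPEND 35: p_11 = 35·27592976184121 + 9111059405727 = 974865225849962, q_11 = 35·917418031140 + 302926734899 = 32412557824799 → 974865225849962/32412557824799

15670/521
627191/20853
21967355/730376
5970087362/198494927
259797966940/8637826443
9111059405727/302926734899
27592976184121/917418031140
974865225849962/32412557824799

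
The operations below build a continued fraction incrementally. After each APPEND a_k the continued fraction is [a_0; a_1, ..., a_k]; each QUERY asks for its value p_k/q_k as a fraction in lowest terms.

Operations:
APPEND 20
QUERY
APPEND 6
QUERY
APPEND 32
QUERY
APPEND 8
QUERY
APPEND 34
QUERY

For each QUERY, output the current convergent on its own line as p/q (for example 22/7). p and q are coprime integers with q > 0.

APPEND 20: p_0 = 20·1 + 0 = 20, q_0 = 20·0 + 1 = 1 → 20/1
APPEND 6: p_1 = 6·20 + 1 = 121, q_1 = 6·1 + 0 = 6 → 121/6
APPEND 32: p_2 = 32·121 + 20 = 3892, q_2 = 32·6 + 1 = 193 → 3892/193
APPEND 8: p_3 = 8·3892 + 121 = 31257, q_3 = 8·193 + 6 = 1550 → 31257/1550
APPEND 34: p_4 = 34·31257 + 3892 = 1066630, q_4 = 34·1550 + 193 = 52893 → 1066630/52893

20/1
121/6
3892/193
31257/1550
1066630/52893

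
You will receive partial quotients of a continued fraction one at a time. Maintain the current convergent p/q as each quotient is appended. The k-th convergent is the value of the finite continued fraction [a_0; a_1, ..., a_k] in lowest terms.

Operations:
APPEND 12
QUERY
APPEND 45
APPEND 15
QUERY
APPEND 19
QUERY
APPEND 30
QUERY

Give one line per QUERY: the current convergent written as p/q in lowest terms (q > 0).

APPEND 12: p_0 = 12·1 + 0 = 12, q_0 = 12·0 + 1 = 1 → 12/1
APPEND 45: p_1 = 45·12 + 1 = 541, q_1 = 45·1 + 0 = 45 → 541/45
APPEND 15: p_2 = 15·541 + 12 = 8127, q_2 = 15·45 + 1 = 676 → 8127/676
APPEND 19: p_3 = 19·8127 + 541 = 154954, q_3 = 19·676 + 45 = 12889 → 154954/12889
APPEND 30: p_4 = 30·154954 + 8127 = 4656747, q_4 = 30·12889 + 676 = 387346 → 4656747/387346

12/1
8127/676
154954/12889
4656747/387346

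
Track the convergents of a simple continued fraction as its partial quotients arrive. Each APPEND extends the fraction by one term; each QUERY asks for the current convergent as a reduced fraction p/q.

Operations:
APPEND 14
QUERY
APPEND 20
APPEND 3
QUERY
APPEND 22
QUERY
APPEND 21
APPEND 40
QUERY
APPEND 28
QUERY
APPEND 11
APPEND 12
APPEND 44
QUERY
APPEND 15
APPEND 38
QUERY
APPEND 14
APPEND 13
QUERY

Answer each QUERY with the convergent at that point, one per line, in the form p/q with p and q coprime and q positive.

14/1
857/61
19135/1362
16126815/1147882
451953512/32169359
2658334525991/189216181395
1520200541218149/108205546951123
278715858218894900/19838568047318837

APPEND 14: p_0 = 14·1 + 0 = 14, q_0 = 14·0 + 1 = 1 → 14/1
APPEND 20: p_1 = 20·14 + 1 = 281, q_1 = 20·1 + 0 = 20 → 281/20
APPEND 3: p_2 = 3·281 + 14 = 857, q_2 = 3·20 + 1 = 61 → 857/61
APPEND 22: p_3 = 22·857 + 281 = 19135, q_3 = 22·61 + 20 = 1362 → 19135/1362
APPEND 21: p_4 = 21·19135 + 857 = 402692, q_4 = 21·1362 + 61 = 28663 → 402692/28663
APPEND 40: p_5 = 40·402692 + 19135 = 16126815, q_5 = 40·28663 + 1362 = 1147882 → 16126815/1147882
APPEND 28: p_6 = 28·16126815 + 402692 = 451953512, q_6 = 28·1147882 + 28663 = 32169359 → 451953512/32169359
APPEND 11: p_7 = 11·451953512 + 16126815 = 4987615447, q_7 = 11·32169359 + 1147882 = 355010831 → 4987615447/355010831
APPEND 12: p_8 = 12·4987615447 + 451953512 = 60303338876, q_8 = 12·355010831 + 32169359 = 4292299331 → 60303338876/4292299331
APPEND 44: p_9 = 44·60303338876 + 4987615447 = 2658334525991, q_9 = 44·4292299331 + 355010831 = 189216181395 → 2658334525991/189216181395
APPEND 15: p_10 = 15·2658334525991 + 60303338876 = 39935321228741, q_10 = 15·189216181395 + 4292299331 = 2842535020256 → 39935321228741/2842535020256
APPEND 38: p_11 = 38·39935321228741 + 2658334525991 = 1520200541218149, q_11 = 38·2842535020256 + 189216181395 = 108205546951123 → 1520200541218149/108205546951123
APPEND 14: p_12 = 14·1520200541218149 + 39935321228741 = 21322742898282827, q_12 = 14·108205546951123 + 2842535020256 = 1517720192335978 → 21322742898282827/1517720192335978
APPEND 13: p_13 = 13·21322742898282827 + 1520200541218149 = 278715858218894900, q_13 = 13·1517720192335978 + 108205546951123 = 19838568047318837 → 278715858218894900/19838568047318837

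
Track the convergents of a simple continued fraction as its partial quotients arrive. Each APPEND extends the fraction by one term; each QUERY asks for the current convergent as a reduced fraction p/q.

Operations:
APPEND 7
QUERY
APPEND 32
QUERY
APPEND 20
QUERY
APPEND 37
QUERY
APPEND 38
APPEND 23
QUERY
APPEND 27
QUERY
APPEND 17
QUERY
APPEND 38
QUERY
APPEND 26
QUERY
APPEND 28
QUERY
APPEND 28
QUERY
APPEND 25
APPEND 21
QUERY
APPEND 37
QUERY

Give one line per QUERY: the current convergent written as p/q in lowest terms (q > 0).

7/1
225/32
4507/641
166984/23749
146214661/20795118
3954145746/562371289
67366692343/9581107031
2563888454780/364644438467
66728466516623/9490336507173
1870960950920224/266094066639311
52453635092282895/7460124202407881
27629902238510127474/3929613305865970937
1023619594663132709137/145582461516167761005

APPEND 7: p_0 = 7·1 + 0 = 7, q_0 = 7·0 + 1 = 1 → 7/1
APPEND 32: p_1 = 32·7 + 1 = 225, q_1 = 32·1 + 0 = 32 → 225/32
APPEND 20: p_2 = 20·225 + 7 = 4507, q_2 = 20·32 + 1 = 641 → 4507/641
APPEND 37: p_3 = 37·4507 + 225 = 166984, q_3 = 37·641 + 32 = 23749 → 166984/23749
APPEND 38: p_4 = 38·166984 + 4507 = 6349899, q_4 = 38·23749 + 641 = 903103 → 6349899/903103
APPEND 23: p_5 = 23·6349899 + 166984 = 146214661, q_5 = 23·903103 + 23749 = 20795118 → 146214661/20795118
APPEND 27: p_6 = 27·146214661 + 6349899 = 3954145746, q_6 = 27·20795118 + 903103 = 562371289 → 3954145746/562371289
APPEND 17: p_7 = 17·3954145746 + 146214661 = 67366692343, q_7 = 17·562371289 + 20795118 = 9581107031 → 67366692343/9581107031
APPEND 38: p_8 = 38·67366692343 + 3954145746 = 2563888454780, q_8 = 38·9581107031 + 562371289 = 364644438467 → 2563888454780/364644438467
APPEND 26: p_9 = 26·2563888454780 + 67366692343 = 66728466516623, q_9 = 26·364644438467 + 9581107031 = 9490336507173 → 66728466516623/9490336507173
APPEND 28: p_10 = 28·66728466516623 + 2563888454780 = 1870960950920224, q_10 = 28·9490336507173 + 364644438467 = 266094066639311 → 1870960950920224/266094066639311
APPEND 28: p_11 = 28·1870960950920224 + 66728466516623 = 52453635092282895, q_11 = 28·266094066639311 + 9490336507173 = 7460124202407881 → 52453635092282895/7460124202407881
APPEND 25: p_12 = 25·52453635092282895 + 1870960950920224 = 1313211838257992599, q_12 = 25·7460124202407881 + 266094066639311 = 186769199126836336 → 1313211838257992599/186769199126836336
APPEND 21: p_13 = 21·1313211838257992599 + 52453635092282895 = 27629902238510127474, q_13 = 21·186769199126836336 + 7460124202407881 = 3929613305865970937 → 27629902238510127474/3929613305865970937
APPEND 37: p_14 = 37·27629902238510127474 + 1313211838257992599 = 1023619594663132709137, q_14 = 37·3929613305865970937 + 186769199126836336 = 145582461516167761005 → 1023619594663132709137/145582461516167761005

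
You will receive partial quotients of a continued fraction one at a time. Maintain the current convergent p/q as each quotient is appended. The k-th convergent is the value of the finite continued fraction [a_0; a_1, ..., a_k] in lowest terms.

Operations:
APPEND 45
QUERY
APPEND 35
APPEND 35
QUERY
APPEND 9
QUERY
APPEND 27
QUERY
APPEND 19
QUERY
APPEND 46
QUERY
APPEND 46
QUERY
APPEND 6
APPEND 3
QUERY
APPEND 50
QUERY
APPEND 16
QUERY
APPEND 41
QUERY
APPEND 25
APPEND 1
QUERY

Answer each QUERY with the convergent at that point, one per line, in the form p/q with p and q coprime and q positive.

APPEND 45: p_0 = 45·1 + 0 = 45, q_0 = 45·0 + 1 = 1 → 45/1
APPEND 35: p_1 = 35·45 + 1 = 1576, q_1 = 35·1 + 0 = 35 → 1576/35
APPEND 35: p_2 = 35·1576 + 45 = 55205, q_2 = 35·35 + 1 = 1226 → 55205/1226
APPEND 9: p_3 = 9·55205 + 1576 = 498421, q_3 = 9·1226 + 35 = 11069 → 498421/11069
APPEND 27: p_4 = 27·498421 + 55205 = 13512572, q_4 = 27·11069 + 1226 = 300089 → 13512572/300089
APPEND 19: p_5 = 19·13512572 + 498421 = 257237289, q_5 = 19·300089 + 11069 = 5712760 → 257237289/5712760
APPEND 46: p_6 = 46·257237289 + 13512572 = 11846427866, q_6 = 46·5712760 + 300089 = 263087049 → 11846427866/263087049
APPEND 46: p_7 = 46·11846427866 + 257237289 = 545192919125, q_7 = 46·263087049 + 5712760 = 12107717014 → 545192919125/12107717014
APPEND 6: p_8 = 6·545192919125 + 11846427866 = 3283003942616, q_8 = 6·12107717014 + 263087049 = 72909389133 → 3283003942616/72909389133
APPEND 3: p_9 = 3·3283003942616 + 545192919125 = 10394204746973, q_9 = 3·72909389133 + 12107717014 = 230835884413 → 10394204746973/230835884413
APPEND 50: p_10 = 50·10394204746973 + 3283003942616 = 522993241291266, q_10 = 50·230835884413 + 72909389133 = 11614703609783 → 522993241291266/11614703609783
APPEND 16: p_11 = 16·522993241291266 + 10394204746973 = 8378286065407229, q_11 = 16·11614703609783 + 230835884413 = 186066093640941 → 8378286065407229/186066093640941
APPEND 41: p_12 = 41·8378286065407229 + 522993241291266 = 344032721922987655, q_12 = 41·186066093640941 + 11614703609783 = 7640324542888364 → 344032721922987655/7640324542888364
APPEND 25: p_13 = 25·344032721922987655 + 8378286065407229 = 8609196334140098604, q_13 = 25·7640324542888364 + 186066093640941 = 191194179665850041 → 8609196334140098604/191194179665850041
APPEND 1: p_14 = 1·8609196334140098604 + 344032721922987655 = 8953229056063086259, q_14 = 1·191194179665850041 + 7640324542888364 = 198834504208738405 → 8953229056063086259/198834504208738405

45/1
55205/1226
498421/11069
13512572/300089
257237289/5712760
11846427866/263087049
545192919125/12107717014
10394204746973/230835884413
522993241291266/11614703609783
8378286065407229/186066093640941
344032721922987655/7640324542888364
8953229056063086259/198834504208738405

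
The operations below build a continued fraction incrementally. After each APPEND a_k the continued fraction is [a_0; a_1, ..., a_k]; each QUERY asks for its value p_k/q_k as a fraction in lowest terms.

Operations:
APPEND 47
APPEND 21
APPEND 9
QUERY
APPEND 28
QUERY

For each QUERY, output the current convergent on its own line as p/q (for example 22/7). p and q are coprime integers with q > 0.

APPEND 47: p_0 = 47·1 + 0 = 47, q_0 = 47·0 + 1 = 1 → 47/1
APPEND 21: p_1 = 21·47 + 1 = 988, q_1 = 21·1 + 0 = 21 → 988/21
APPEND 9: p_2 = 9·988 + 47 = 8939, q_2 = 9·21 + 1 = 190 → 8939/190
APPEND 28: p_3 = 28·8939 + 988 = 251280, q_3 = 28·190 + 21 = 5341 → 251280/5341

8939/190
251280/5341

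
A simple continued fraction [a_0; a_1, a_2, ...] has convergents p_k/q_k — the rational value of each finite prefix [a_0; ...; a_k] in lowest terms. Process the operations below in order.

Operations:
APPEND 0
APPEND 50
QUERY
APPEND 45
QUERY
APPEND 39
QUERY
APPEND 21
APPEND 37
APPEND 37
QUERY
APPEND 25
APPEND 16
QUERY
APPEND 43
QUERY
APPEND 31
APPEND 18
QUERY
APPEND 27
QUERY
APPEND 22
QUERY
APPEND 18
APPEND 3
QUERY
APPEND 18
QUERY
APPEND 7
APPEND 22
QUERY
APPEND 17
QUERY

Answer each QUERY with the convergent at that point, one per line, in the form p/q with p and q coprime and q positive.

APPEND 0: p_0 = 0·1 + 0 = 0, q_0 = 0·0 + 1 = 1 → 0/1
APPEND 50: p_1 = 50·0 + 1 = 1, q_1 = 50·1 + 0 = 50 → 1/50
APPEND 45: p_2 = 45·1 + 0 = 45, q_2 = 45·50 + 1 = 2251 → 45/2251
APPEND 39: p_3 = 39·45 + 1 = 1756, q_3 = 39·2251 + 50 = 87839 → 1756/87839
APPEND 21: p_4 = 21·1756 + 45 = 36921, q_4 = 21·87839 + 2251 = 1846870 → 36921/1846870
APPEND 37: p_5 = 37·36921 + 1756 = 1367833, q_5 = 37·1846870 + 87839 = 68422029 → 1367833/68422029
APPEND 37: p_6 = 37·1367833 + 36921 = 50646742, q_6 = 37·68422029 + 1846870 = 2533461943 → 50646742/2533461943
APPEND 25: p_7 = 25·50646742 + 1367833 = 1267536383, q_7 = 25·2533461943 + 68422029 = 63404970604 → 1267536383/63404970604
APPEND 16: p_8 = 16·1267536383 + 50646742 = 20331228870, q_8 = 16·63404970604 + 2533461943 = 1017012991607 → 20331228870/1017012991607
APPEND 43: p_9 = 43·20331228870 + 1267536383 = 875510377793, q_9 = 43·1017012991607 + 63404970604 = 43794963609705 → 875510377793/43794963609705
APPEND 31: p_10 = 31·875510377793 + 20331228870 = 27161152940453, q_10 = 31·43794963609705 + 1017012991607 = 1358660884892462 → 27161152940453/1358660884892462
APPEND 18: p_11 = 18·27161152940453 + 875510377793 = 489776263305947, q_11 = 18·1358660884892462 + 43794963609705 = 24499690891674021 → 489776263305947/24499690891674021
APPEND 27: p_12 = 27·489776263305947 + 27161152940453 = 13251120262201022, q_12 = 27·24499690891674021 + 1358660884892462 = 662850314960091029 → 13251120262201022/662850314960091029
APPEND 22: p_13 = 22·13251120262201022 + 489776263305947 = 292014422031728431, q_13 = 22·662850314960091029 + 24499690891674021 = 14607206620013676659 → 292014422031728431/14607206620013676659
APPEND 18: p_14 = 18·292014422031728431 + 13251120262201022 = 5269510716833312780, q_14 = 18·14607206620013676659 + 662850314960091029 = 263592569475206270891 → 5269510716833312780/263592569475206270891
APPEND 3: p_15 = 3·5269510716833312780 + 292014422031728431 = 16100546572531666771, q_15 = 3·263592569475206270891 + 14607206620013676659 = 805384915045632489332 → 16100546572531666771/805384915045632489332
APPEND 18: p_16 = 18·16100546572531666771 + 5269510716833312780 = 295079349022403314658, q_16 = 18·805384915045632489332 + 263592569475206270891 = 14760521040296591078867 → 295079349022403314658/14760521040296591078867
APPEND 7: p_17 = 7·295079349022403314658 + 16100546572531666771 = 2081655989729354869377, q_17 = 7·14760521040296591078867 + 805384915045632489332 = 104129032197121770041401 → 2081655989729354869377/104129032197121770041401
APPEND 22: p_18 = 22·2081655989729354869377 + 295079349022403314658 = 46091511123068210440952, q_18 = 22·104129032197121770041401 + 14760521040296591078867 = 2305599229376975531989689 → 46091511123068210440952/2305599229376975531989689
APPEND 17: p_19 = 17·46091511123068210440952 + 2081655989729354869377 = 785637345081888932365561, q_19 = 17·2305599229376975531989689 + 104129032197121770041401 = 39299315931605705813866114 → 785637345081888932365561/39299315931605705813866114

1/50
45/2251
1756/87839
50646742/2533461943
20331228870/1017012991607
875510377793/43794963609705
489776263305947/24499690891674021
13251120262201022/662850314960091029
292014422031728431/14607206620013676659
16100546572531666771/805384915045632489332
295079349022403314658/14760521040296591078867
46091511123068210440952/2305599229376975531989689
785637345081888932365561/39299315931605705813866114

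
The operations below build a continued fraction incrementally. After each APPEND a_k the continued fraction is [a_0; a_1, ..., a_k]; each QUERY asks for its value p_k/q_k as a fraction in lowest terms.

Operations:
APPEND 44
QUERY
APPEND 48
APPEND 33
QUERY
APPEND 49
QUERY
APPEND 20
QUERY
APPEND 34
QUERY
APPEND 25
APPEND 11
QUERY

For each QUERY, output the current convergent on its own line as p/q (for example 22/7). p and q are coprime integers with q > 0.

APPEND 44: p_0 = 44·1 + 0 = 44, q_0 = 44·0 + 1 = 1 → 44/1
APPEND 48: p_1 = 48·44 + 1 = 2113, q_1 = 48·1 + 0 = 48 → 2113/48
APPEND 33: p_2 = 33·2113 + 44 = 69773, q_2 = 33·48 + 1 = 1585 → 69773/1585
APPEND 49: p_3 = 49·69773 + 2113 = 3420990, q_3 = 49·1585 + 48 = 77713 → 3420990/77713
APPEND 20: p_4 = 20·3420990 + 69773 = 68489573, q_4 = 20·77713 + 1585 = 1555845 → 68489573/1555845
APPEND 34: p_5 = 34·68489573 + 3420990 = 2332066472, q_5 = 34·1555845 + 77713 = 52976443 → 2332066472/52976443
APPEND 25: p_6 = 25·2332066472 + 68489573 = 58370151373, q_6 = 25·52976443 + 1555845 = 1325966920 → 58370151373/1325966920
APPEND 11: p_7 = 11·58370151373 + 2332066472 = 644403731575, q_7 = 11·1325966920 + 52976443 = 14638612563 → 644403731575/14638612563

44/1
69773/1585
3420990/77713
68489573/1555845
2332066472/52976443
644403731575/14638612563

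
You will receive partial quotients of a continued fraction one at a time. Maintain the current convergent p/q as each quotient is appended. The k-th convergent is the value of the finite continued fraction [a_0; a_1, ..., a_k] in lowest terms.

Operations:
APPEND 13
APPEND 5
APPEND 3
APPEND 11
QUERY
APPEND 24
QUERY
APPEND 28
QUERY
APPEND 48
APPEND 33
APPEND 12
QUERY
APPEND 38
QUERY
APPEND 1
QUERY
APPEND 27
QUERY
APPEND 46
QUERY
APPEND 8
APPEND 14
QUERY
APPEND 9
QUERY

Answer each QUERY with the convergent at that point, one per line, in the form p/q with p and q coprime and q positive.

APPEND 13: p_0 = 13·1 + 0 = 13, q_0 = 13·0 + 1 = 1 → 13/1
APPEND 5: p_1 = 5·13 + 1 = 66, q_1 = 5·1 + 0 = 5 → 66/5
APPEND 3: p_2 = 3·66 + 13 = 211, q_2 = 3·5 + 1 = 16 → 211/16
APPEND 11: p_3 = 11·211 + 66 = 2387, q_3 = 11·16 + 5 = 181 → 2387/181
APPEND 24: p_4 = 24·2387 + 211 = 57499, q_4 = 24·181 + 16 = 4360 → 57499/4360
APPEND 28: p_5 = 28·57499 + 2387 = 1612359, q_5 = 28·4360 + 181 = 122261 → 1612359/122261
APPEND 48: p_6 = 48·1612359 + 57499 = 77450731, q_6 = 48·122261 + 4360 = 5872888 → 77450731/5872888
APPEND 33: p_7 = 33·77450731 + 1612359 = 2557486482, q_7 = 33·5872888 + 122261 = 193927565 → 2557486482/193927565
APPEND 12: p_8 = 12·2557486482 + 77450731 = 30767288515, q_8 = 12·193927565 + 5872888 = 2333003668 → 30767288515/2333003668
APPEND 38: p_9 = 38·30767288515 + 2557486482 = 1171714450052, q_9 = 38·2333003668 + 193927565 = 88848066949 → 1171714450052/88848066949
APPEND 1: p_10 = 1·1171714450052 + 30767288515 = 1202481738567, q_10 = 1·88848066949 + 2333003668 = 91181070617 → 1202481738567/91181070617
APPEND 27: p_11 = 27·1202481738567 + 1171714450052 = 33638721391361, q_11 = 27·91181070617 + 88848066949 = 2550736973608 → 33638721391361/2550736973608
APPEND 46: p_12 = 46·33638721391361 + 1202481738567 = 1548583665741173, q_12 = 46·2550736973608 + 91181070617 = 117425081856585 → 1548583665741173/117425081856585
APPEND 8: p_13 = 8·1548583665741173 + 33638721391361 = 12422308047320745, q_13 = 8·117425081856585 + 2550736973608 = 941951391826288 → 12422308047320745/941951391826288
APPEND 14: p_14 = 14·12422308047320745 + 1548583665741173 = 175460896328231603, q_14 = 14·941951391826288 + 117425081856585 = 13304744567424617 → 175460896328231603/13304744567424617
APPEND 9: p_15 = 9·175460896328231603 + 12422308047320745 = 1591570375001405172, q_15 = 9·13304744567424617 + 941951391826288 = 120684652498647841 → 1591570375001405172/120684652498647841

2387/181
57499/4360
1612359/122261
30767288515/2333003668
1171714450052/88848066949
1202481738567/91181070617
33638721391361/2550736973608
1548583665741173/117425081856585
175460896328231603/13304744567424617
1591570375001405172/120684652498647841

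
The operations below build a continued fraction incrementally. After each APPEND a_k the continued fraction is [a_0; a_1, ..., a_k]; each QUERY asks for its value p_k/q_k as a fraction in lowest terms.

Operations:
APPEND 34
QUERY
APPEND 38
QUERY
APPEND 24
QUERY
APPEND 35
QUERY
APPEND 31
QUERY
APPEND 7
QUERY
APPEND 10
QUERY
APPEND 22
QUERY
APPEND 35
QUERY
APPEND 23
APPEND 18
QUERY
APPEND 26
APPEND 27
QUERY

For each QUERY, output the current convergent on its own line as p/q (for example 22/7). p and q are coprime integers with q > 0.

APPEND 34: p_0 = 34·1 + 0 = 34, q_0 = 34·0 + 1 = 1 → 34/1
APPEND 38: p_1 = 38·34 + 1 = 1293, q_1 = 38·1 + 0 = 38 → 1293/38
APPEND 24: p_2 = 24·1293 + 34 = 31066, q_2 = 24·38 + 1 = 913 → 31066/913
APPEND 35: p_3 = 35·31066 + 1293 = 1088603, q_3 = 35·913 + 38 = 31993 → 1088603/31993
APPEND 31: p_4 = 31·1088603 + 31066 = 33777759, q_4 = 31·31993 + 913 = 992696 → 33777759/992696
APPEND 7: p_5 = 7·33777759 + 1088603 = 237532916, q_5 = 7·992696 + 31993 = 6980865 → 237532916/6980865
APPEND 10: p_6 = 10·237532916 + 33777759 = 2409106919, q_6 = 10·6980865 + 992696 = 70801346 → 2409106919/70801346
APPEND 22: p_7 = 22·2409106919 + 237532916 = 53237885134, q_7 = 22·70801346 + 6980865 = 1564610477 → 53237885134/1564610477
APPEND 35: p_8 = 35·53237885134 + 2409106919 = 1865735086609, q_8 = 35·1564610477 + 70801346 = 54832168041 → 1865735086609/54832168041
APPEND 23: p_9 = 23·1865735086609 + 53237885134 = 42965144877141, q_9 = 23·54832168041 + 1564610477 = 1262704475420 → 42965144877141/1262704475420
APPEND 18: p_10 = 18·42965144877141 + 1865735086609 = 775238342875147, q_10 = 18·1262704475420 + 54832168041 = 22783512725601 → 775238342875147/22783512725601
APPEND 26: p_11 = 26·775238342875147 + 42965144877141 = 20199162059630963, q_11 = 26·22783512725601 + 1262704475420 = 593634035341046 → 20199162059630963/593634035341046
APPEND 27: p_12 = 27·20199162059630963 + 775238342875147 = 546152613952911148, q_12 = 27·593634035341046 + 22783512725601 = 16050902466933843 → 546152613952911148/16050902466933843

34/1
1293/38
31066/913
1088603/31993
33777759/992696
237532916/6980865
2409106919/70801346
53237885134/1564610477
1865735086609/54832168041
775238342875147/22783512725601
546152613952911148/16050902466933843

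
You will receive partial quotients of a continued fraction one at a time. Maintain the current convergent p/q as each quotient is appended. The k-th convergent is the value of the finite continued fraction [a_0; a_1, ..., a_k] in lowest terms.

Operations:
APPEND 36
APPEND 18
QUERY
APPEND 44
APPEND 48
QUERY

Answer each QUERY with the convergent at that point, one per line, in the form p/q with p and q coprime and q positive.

APPEND 36: p_0 = 36·1 + 0 = 36, q_0 = 36·0 + 1 = 1 → 36/1
APPEND 18: p_1 = 18·36 + 1 = 649, q_1 = 18·1 + 0 = 18 → 649/18
APPEND 44: p_2 = 44·649 + 36 = 28592, q_2 = 44·18 + 1 = 793 → 28592/793
APPEND 48: p_3 = 48·28592 + 649 = 1373065, q_3 = 48·793 + 18 = 38082 → 1373065/38082

649/18
1373065/38082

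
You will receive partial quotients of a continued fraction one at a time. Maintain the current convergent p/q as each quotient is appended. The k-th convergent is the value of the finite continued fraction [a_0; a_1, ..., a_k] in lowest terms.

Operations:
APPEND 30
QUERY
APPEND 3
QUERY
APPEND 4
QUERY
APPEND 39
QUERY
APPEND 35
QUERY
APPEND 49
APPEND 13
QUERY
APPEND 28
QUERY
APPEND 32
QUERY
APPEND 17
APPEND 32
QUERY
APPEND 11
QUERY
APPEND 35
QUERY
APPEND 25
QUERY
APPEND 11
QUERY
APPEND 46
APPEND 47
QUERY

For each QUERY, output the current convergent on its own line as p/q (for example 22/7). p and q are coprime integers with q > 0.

APPEND 30: p_0 = 30·1 + 0 = 30, q_0 = 30·0 + 1 = 1 → 30/1
APPEND 3: p_1 = 3·30 + 1 = 91, q_1 = 3·1 + 0 = 3 → 91/3
APPEND 4: p_2 = 4·91 + 30 = 394, q_2 = 4·3 + 1 = 13 → 394/13
APPEND 39: p_3 = 39·394 + 91 = 15457, q_3 = 39·13 + 3 = 510 → 15457/510
APPEND 35: p_4 = 35·15457 + 394 = 541389, q_4 = 35·510 + 13 = 17863 → 541389/17863
APPEND 49: p_5 = 49·541389 + 15457 = 26543518, q_5 = 49·17863 + 510 = 875797 → 26543518/875797
APPEND 13: p_6 = 13·26543518 + 541389 = 345607123, q_6 = 13·875797 + 17863 = 11403224 → 345607123/11403224
APPEND 28: p_7 = 28·345607123 + 26543518 = 9703542962, q_7 = 28·11403224 + 875797 = 320166069 → 9703542962/320166069
APPEND 32: p_8 = 32·9703542962 + 345607123 = 310858981907, q_8 = 32·320166069 + 11403224 = 10256717432 → 310858981907/10256717432
APPEND 17: p_9 = 17·310858981907 + 9703542962 = 5294306235381, q_9 = 17·10256717432 + 320166069 = 174684362413 → 5294306235381/174684362413
APPEND 32: p_10 = 32·5294306235381 + 310858981907 = 169728658514099, q_10 = 32·174684362413 + 10256717432 = 5600156314648 → 169728658514099/5600156314648
APPEND 11: p_11 = 11·169728658514099 + 5294306235381 = 1872309549890470, q_11 = 11·5600156314648 + 174684362413 = 61776403823541 → 1872309549890470/61776403823541
APPEND 35: p_12 = 35·1872309549890470 + 169728658514099 = 65700562904680549, q_12 = 35·61776403823541 + 5600156314648 = 2167774290138583 → 65700562904680549/2167774290138583
APPEND 25: p_13 = 25·65700562904680549 + 1872309549890470 = 1644386382166904195, q_13 = 25·2167774290138583 + 61776403823541 = 54256133657288116 → 1644386382166904195/54256133657288116
APPEND 11: p_14 = 11·1644386382166904195 + 65700562904680549 = 18153950766740626694, q_14 = 11·54256133657288116 + 2167774290138583 = 598985244520307859 → 18153950766740626694/598985244520307859
APPEND 46: p_15 = 46·18153950766740626694 + 1644386382166904195 = 836726121652235732119, q_15 = 46·598985244520307859 + 54256133657288116 = 27607577381591449630 → 836726121652235732119/27607577381591449630
APPEND 47: p_16 = 47·836726121652235732119 + 18153950766740626694 = 39344281668421820036287, q_16 = 47·27607577381591449630 + 598985244520307859 = 1298155122179318440469 → 39344281668421820036287/1298155122179318440469

30/1
91/3
394/13
15457/510
541389/17863
345607123/11403224
9703542962/320166069
310858981907/10256717432
169728658514099/5600156314648
1872309549890470/61776403823541
65700562904680549/2167774290138583
1644386382166904195/54256133657288116
18153950766740626694/598985244520307859
39344281668421820036287/1298155122179318440469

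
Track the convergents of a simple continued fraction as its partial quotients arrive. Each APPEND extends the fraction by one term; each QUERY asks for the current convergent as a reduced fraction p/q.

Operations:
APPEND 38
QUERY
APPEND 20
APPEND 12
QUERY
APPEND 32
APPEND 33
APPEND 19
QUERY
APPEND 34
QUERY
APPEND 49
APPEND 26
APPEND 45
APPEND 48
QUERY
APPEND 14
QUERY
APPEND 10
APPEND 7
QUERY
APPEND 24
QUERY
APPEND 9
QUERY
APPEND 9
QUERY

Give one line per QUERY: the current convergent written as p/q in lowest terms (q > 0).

38/1
9170/241
184932458/4860275
6297421375/165504747
17376338705920297/456673671659719
243630581563830476/6402941039209819
17419405661973405875/457805529485515182
420519418041705966057/11051818791716122277
3802094168037327100388/99924174654930615675
34639366930377649869549/910369390686091663352

APPEND 38: p_0 = 38·1 + 0 = 38, q_0 = 38·0 + 1 = 1 → 38/1
APPEND 20: p_1 = 20·38 + 1 = 761, q_1 = 20·1 + 0 = 20 → 761/20
APPEND 12: p_2 = 12·761 + 38 = 9170, q_2 = 12·20 + 1 = 241 → 9170/241
APPEND 32: p_3 = 32·9170 + 761 = 294201, q_3 = 32·241 + 20 = 7732 → 294201/7732
APPEND 33: p_4 = 33·294201 + 9170 = 9717803, q_4 = 33·7732 + 241 = 255397 → 9717803/255397
APPEND 19: p_5 = 19·9717803 + 294201 = 184932458, q_5 = 19·255397 + 7732 = 4860275 → 184932458/4860275
APPEND 34: p_6 = 34·184932458 + 9717803 = 6297421375, q_6 = 34·4860275 + 255397 = 165504747 → 6297421375/165504747
APPEND 49: p_7 = 49·6297421375 + 184932458 = 308758579833, q_7 = 49·165504747 + 4860275 = 8114592878 → 308758579833/8114592878
APPEND 26: p_8 = 26·308758579833 + 6297421375 = 8034020497033, q_8 = 26·8114592878 + 165504747 = 211144919575 → 8034020497033/211144919575
APPEND 45: p_9 = 45·8034020497033 + 308758579833 = 361839680946318, q_9 = 45·211144919575 + 8114592878 = 9509635973753 → 361839680946318/9509635973753
APPEND 48: p_10 = 48·361839680946318 + 8034020497033 = 17376338705920297, q_10 = 48·9509635973753 + 211144919575 = 456673671659719 → 17376338705920297/456673671659719
APPEND 14: p_11 = 14·17376338705920297 + 361839680946318 = 243630581563830476, q_11 = 14·456673671659719 + 9509635973753 = 6402941039209819 → 243630581563830476/6402941039209819
APPEND 10: p_12 = 10·243630581563830476 + 17376338705920297 = 2453682154344225057, q_12 = 10·6402941039209819 + 456673671659719 = 64486084063757909 → 2453682154344225057/64486084063757909
APPEND 7: p_13 = 7·2453682154344225057 + 243630581563830476 = 17419405661973405875, q_13 = 7·64486084063757909 + 6402941039209819 = 457805529485515182 → 17419405661973405875/457805529485515182
APPEND 24: p_14 = 24·17419405661973405875 + 2453682154344225057 = 420519418041705966057, q_14 = 24·457805529485515182 + 64486084063757909 = 11051818791716122277 → 420519418041705966057/11051818791716122277
APPEND 9: p_15 = 9·420519418041705966057 + 17419405661973405875 = 3802094168037327100388, q_15 = 9·11051818791716122277 + 457805529485515182 = 99924174654930615675 → 3802094168037327100388/99924174654930615675
APPEND 9: p_16 = 9·3802094168037327100388 + 420519418041705966057 = 34639366930377649869549, q_16 = 9·99924174654930615675 + 11051818791716122277 = 910369390686091663352 → 34639366930377649869549/910369390686091663352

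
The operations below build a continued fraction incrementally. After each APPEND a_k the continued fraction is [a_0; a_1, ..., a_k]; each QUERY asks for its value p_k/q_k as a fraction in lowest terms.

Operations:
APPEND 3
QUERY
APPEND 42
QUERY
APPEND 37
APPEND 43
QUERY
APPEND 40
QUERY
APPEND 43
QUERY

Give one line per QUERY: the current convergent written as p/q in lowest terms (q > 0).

APPEND 3: p_0 = 3·1 + 0 = 3, q_0 = 3·0 + 1 = 1 → 3/1
APPEND 42: p_1 = 42·3 + 1 = 127, q_1 = 42·1 + 0 = 42 → 127/42
APPEND 37: p_2 = 37·127 + 3 = 4702, q_2 = 37·42 + 1 = 1555 → 4702/1555
APPEND 43: p_3 = 43·4702 + 127 = 202313, q_3 = 43·1555 + 42 = 66907 → 202313/66907
APPEND 40: p_4 = 40·202313 + 4702 = 8097222, q_4 = 40·66907 + 1555 = 2677835 → 8097222/2677835
APPEND 43: p_5 = 43·8097222 + 202313 = 348382859, q_5 = 43·2677835 + 66907 = 115213812 → 348382859/115213812

3/1
127/42
202313/66907
8097222/2677835
348382859/115213812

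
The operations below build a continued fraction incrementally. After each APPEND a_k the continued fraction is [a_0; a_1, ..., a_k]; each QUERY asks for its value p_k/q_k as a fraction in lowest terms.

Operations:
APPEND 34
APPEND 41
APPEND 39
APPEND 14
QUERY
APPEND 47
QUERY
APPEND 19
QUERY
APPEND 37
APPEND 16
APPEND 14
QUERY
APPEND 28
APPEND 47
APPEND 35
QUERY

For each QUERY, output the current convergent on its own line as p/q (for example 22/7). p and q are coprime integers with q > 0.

763541/22441
35940866/1056327
683639995/20092654
5708960613155/167790315281
263982622858234651/7758632528664447

APPEND 34: p_0 = 34·1 + 0 = 34, q_0 = 34·0 + 1 = 1 → 34/1
APPEND 41: p_1 = 41·34 + 1 = 1395, q_1 = 41·1 + 0 = 41 → 1395/41
APPEND 39: p_2 = 39·1395 + 34 = 54439, q_2 = 39·41 + 1 = 1600 → 54439/1600
APPEND 14: p_3 = 14·54439 + 1395 = 763541, q_3 = 14·1600 + 41 = 22441 → 763541/22441
APPEND 47: p_4 = 47·763541 + 54439 = 35940866, q_4 = 47·22441 + 1600 = 1056327 → 35940866/1056327
APPEND 19: p_5 = 19·35940866 + 763541 = 683639995, q_5 = 19·1056327 + 22441 = 20092654 → 683639995/20092654
APPEND 37: p_6 = 37·683639995 + 35940866 = 25330620681, q_6 = 37·20092654 + 1056327 = 744484525 → 25330620681/744484525
APPEND 16: p_7 = 16·25330620681 + 683639995 = 405973570891, q_7 = 16·744484525 + 20092654 = 11931845054 → 405973570891/11931845054
APPEND 14: p_8 = 14·405973570891 + 25330620681 = 5708960613155, q_8 = 14·11931845054 + 744484525 = 167790315281 → 5708960613155/167790315281
APPEND 28: p_9 = 28·5708960613155 + 405973570891 = 160256870739231, q_9 = 28·167790315281 + 11931845054 = 4710060672922 → 160256870739231/4710060672922
APPEND 47: p_10 = 47·160256870739231 + 5708960613155 = 7537781885357012, q_10 = 47·4710060672922 + 167790315281 = 221540641942615 → 7537781885357012/221540641942615
APPEND 35: p_11 = 35·7537781885357012 + 160256870739231 = 263982622858234651, q_11 = 35·221540641942615 + 4710060672922 = 7758632528664447 → 263982622858234651/7758632528664447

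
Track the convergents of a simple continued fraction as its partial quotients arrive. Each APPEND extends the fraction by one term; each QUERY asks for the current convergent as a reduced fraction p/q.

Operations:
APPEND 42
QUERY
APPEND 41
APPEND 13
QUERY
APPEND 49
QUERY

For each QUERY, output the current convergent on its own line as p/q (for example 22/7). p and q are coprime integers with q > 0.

APPEND 42: p_0 = 42·1 + 0 = 42, q_0 = 42·0 + 1 = 1 → 42/1
APPEND 41: p_1 = 41·42 + 1 = 1723, q_1 = 41·1 + 0 = 41 → 1723/41
APPEND 13: p_2 = 13·1723 + 42 = 22441, q_2 = 13·41 + 1 = 534 → 22441/534
APPEND 49: p_3 = 49·22441 + 1723 = 1101332, q_3 = 49·534 + 41 = 26207 → 1101332/26207

42/1
22441/534
1101332/26207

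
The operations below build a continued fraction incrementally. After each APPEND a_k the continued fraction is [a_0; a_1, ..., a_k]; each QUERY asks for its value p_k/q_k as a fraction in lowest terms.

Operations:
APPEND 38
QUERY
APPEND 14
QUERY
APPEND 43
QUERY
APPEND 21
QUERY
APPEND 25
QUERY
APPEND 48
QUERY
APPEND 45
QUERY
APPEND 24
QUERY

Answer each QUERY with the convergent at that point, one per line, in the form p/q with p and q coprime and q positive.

APPEND 38: p_0 = 38·1 + 0 = 38, q_0 = 38·0 + 1 = 1 → 38/1
APPEND 14: p_1 = 14·38 + 1 = 533, q_1 = 14·1 + 0 = 14 → 533/14
APPEND 43: p_2 = 43·533 + 38 = 22957, q_2 = 43·14 + 1 = 603 → 22957/603
APPEND 21: p_3 = 21·22957 + 533 = 482630, q_3 = 21·603 + 14 = 12677 → 482630/12677
APPEND 25: p_4 = 25·482630 + 22957 = 12088707, q_4 = 25·12677 + 603 = 317528 → 12088707/317528
APPEND 48: p_5 = 48·12088707 + 482630 = 580740566, q_5 = 48·317528 + 12677 = 15254021 → 580740566/15254021
APPEND 45: p_6 = 45·580740566 + 12088707 = 26145414177, q_6 = 45·15254021 + 317528 = 686748473 → 26145414177/686748473
APPEND 24: p_7 = 24·26145414177 + 580740566 = 628070680814, q_7 = 24·686748473 + 15254021 = 16497217373 → 628070680814/16497217373

38/1
533/14
22957/603
482630/12677
12088707/317528
580740566/15254021
26145414177/686748473
628070680814/16497217373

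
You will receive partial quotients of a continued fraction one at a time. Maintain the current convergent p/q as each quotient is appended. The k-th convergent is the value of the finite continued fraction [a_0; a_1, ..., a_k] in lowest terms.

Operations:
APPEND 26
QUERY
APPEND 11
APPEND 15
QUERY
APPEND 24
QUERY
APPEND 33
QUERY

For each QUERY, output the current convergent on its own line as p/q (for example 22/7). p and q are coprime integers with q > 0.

APPEND 26: p_0 = 26·1 + 0 = 26, q_0 = 26·0 + 1 = 1 → 26/1
APPEND 11: p_1 = 11·26 + 1 = 287, q_1 = 11·1 + 0 = 11 → 287/11
APPEND 15: p_2 = 15·287 + 26 = 4331, q_2 = 15·11 + 1 = 166 → 4331/166
APPEND 24: p_3 = 24·4331 + 287 = 104231, q_3 = 24·166 + 11 = 3995 → 104231/3995
APPEND 33: p_4 = 33·104231 + 4331 = 3443954, q_4 = 33·3995 + 166 = 132001 → 3443954/132001

26/1
4331/166
104231/3995
3443954/132001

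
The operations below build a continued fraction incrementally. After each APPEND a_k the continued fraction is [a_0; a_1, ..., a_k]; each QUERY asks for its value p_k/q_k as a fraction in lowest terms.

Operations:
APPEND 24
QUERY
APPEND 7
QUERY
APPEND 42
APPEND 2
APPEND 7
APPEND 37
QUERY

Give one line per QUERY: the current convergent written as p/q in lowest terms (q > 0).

24/1
169/7
4010894/166135

APPEND 24: p_0 = 24·1 + 0 = 24, q_0 = 24·0 + 1 = 1 → 24/1
APPEND 7: p_1 = 7·24 + 1 = 169, q_1 = 7·1 + 0 = 7 → 169/7
APPEND 42: p_2 = 42·169 + 24 = 7122, q_2 = 42·7 + 1 = 295 → 7122/295
APPEND 2: p_3 = 2·7122 + 169 = 14413, q_3 = 2·295 + 7 = 597 → 14413/597
APPEND 7: p_4 = 7·14413 + 7122 = 108013, q_4 = 7·597 + 295 = 4474 → 108013/4474
APPEND 37: p_5 = 37·108013 + 14413 = 4010894, q_5 = 37·4474 + 597 = 166135 → 4010894/166135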